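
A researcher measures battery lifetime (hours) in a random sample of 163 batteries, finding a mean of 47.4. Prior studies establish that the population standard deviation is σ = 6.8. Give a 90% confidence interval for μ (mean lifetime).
(46.52, 48.28)

z-interval (σ known):
z* = 1.645 for 90% confidence

Margin of error = z* · σ/√n = 1.645 · 6.8/√163 = 0.88

CI: (47.4 - 0.88, 47.4 + 0.88) = (46.52, 48.28)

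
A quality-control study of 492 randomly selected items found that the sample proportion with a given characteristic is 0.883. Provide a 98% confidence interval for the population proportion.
(0.849, 0.917)

Proportion CI:
SE = √(p̂(1-p̂)/n) = √(0.883 · 0.117 / 492) = 0.01449

z* = 2.326
Margin = z* · SE = 2.326 · 0.01449 = 0.0337

CI: 0.883 ± 0.0337 = (0.849, 0.917)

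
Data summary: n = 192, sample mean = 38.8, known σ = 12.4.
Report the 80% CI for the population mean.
(37.65, 39.95)

z-interval (σ known):
z* = 1.282 for 80% confidence

Margin of error = z* · σ/√n = 1.282 · 12.4/√192 = 1.15

CI: (38.8 - 1.15, 38.8 + 1.15) = (37.65, 39.95)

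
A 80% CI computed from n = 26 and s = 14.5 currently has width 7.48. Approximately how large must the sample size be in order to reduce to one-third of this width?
n ≈ 234

CI width ∝ 1/√n
To reduce width by factor 3, need √n to grow by 3 → need 3² = 9 times as many samples.

Current: n = 26, width = 7.48
New: n = 234, width ≈ 2.44

Width reduced by factor of 7.48/2.44 = 3.07.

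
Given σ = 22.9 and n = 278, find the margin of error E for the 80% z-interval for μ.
Margin of error = 1.76

Margin of error = z* · σ/√n
= 1.282 · 22.9/√278
= 1.282 · 22.9/16.6733
= 1.76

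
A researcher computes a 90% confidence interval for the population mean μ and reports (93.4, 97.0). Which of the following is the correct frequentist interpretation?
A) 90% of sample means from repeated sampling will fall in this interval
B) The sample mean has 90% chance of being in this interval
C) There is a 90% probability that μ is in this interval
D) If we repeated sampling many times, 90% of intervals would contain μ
D

A) Wrong — coverage applies to intervals containing μ, not to future x̄ values.
B) Wrong — x̄ is observed and sits in the interval by construction.
C) Wrong — μ is fixed; the randomness lives in the interval, not in μ.
D) Correct — this is the frequentist long-run coverage interpretation.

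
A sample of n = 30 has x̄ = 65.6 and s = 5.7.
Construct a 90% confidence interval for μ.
(63.83, 67.37)

t-interval (σ unknown):
df = n - 1 = 29
t* = 1.699 for 90% confidence

Margin of error = t* · s/√n = 1.699 · 5.7/√30 = 1.77

CI: (63.83, 67.37)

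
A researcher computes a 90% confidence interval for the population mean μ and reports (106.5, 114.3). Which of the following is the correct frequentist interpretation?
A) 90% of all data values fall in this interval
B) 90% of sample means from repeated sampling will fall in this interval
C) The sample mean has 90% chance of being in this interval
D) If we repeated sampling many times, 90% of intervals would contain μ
D

A) Wrong — a CI is about the parameter μ, not individual data values.
B) Wrong — coverage applies to intervals containing μ, not to future x̄ values.
C) Wrong — x̄ is observed and sits in the interval by construction.
D) Correct — this is the frequentist long-run coverage interpretation.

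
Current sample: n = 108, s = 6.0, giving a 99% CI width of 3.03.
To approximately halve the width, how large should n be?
n ≈ 432

CI width ∝ 1/√n
To reduce width by factor 2, need √n to grow by 2 → need 2² = 4 times as many samples.

Current: n = 108, width = 3.03
New: n = 432, width ≈ 1.49

Width reduced by factor of 3.03/1.49 = 2.03.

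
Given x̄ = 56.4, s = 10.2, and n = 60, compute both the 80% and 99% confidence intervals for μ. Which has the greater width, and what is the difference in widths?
99% CI is wider by 3.60

df = 59
80% CI: t* = 1.296, (54.69, 58.11), width = 2 · t* · s/√n = 3.41
99% CI: t* = 2.662, (52.89, 59.91), width = 2 · t* · s/√n = 7.01

The 99% CI is wider by 7.01 - 3.41 = 3.60.
Higher confidence requires a wider interval.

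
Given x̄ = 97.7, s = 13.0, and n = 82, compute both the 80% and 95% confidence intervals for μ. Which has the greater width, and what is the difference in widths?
95% CI is wider by 2.00

df = 81
80% CI: t* = 1.292, (95.85, 99.55), width = 2 · t* · s/√n = 3.71
95% CI: t* = 1.990, (94.84, 100.56), width = 2 · t* · s/√n = 5.71

The 95% CI is wider by 5.71 - 3.71 = 2.00.
Higher confidence requires a wider interval.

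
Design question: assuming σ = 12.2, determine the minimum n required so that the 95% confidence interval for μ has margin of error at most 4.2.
n ≥ 33

For margin E ≤ 4.2:
n ≥ (z* · σ / E)²
n ≥ (1.960 · 12.2 / 4.2)²
n ≥ 32.41

Minimum n = 33 (rounding up)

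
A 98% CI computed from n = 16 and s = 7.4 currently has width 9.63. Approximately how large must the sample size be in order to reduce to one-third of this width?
n ≈ 144

CI width ∝ 1/√n
To reduce width by factor 3, need √n to grow by 3 → need 3² = 9 times as many samples.

Current: n = 16, width = 9.63
New: n = 144, width ≈ 2.90

Width reduced by factor of 9.63/2.90 = 3.32.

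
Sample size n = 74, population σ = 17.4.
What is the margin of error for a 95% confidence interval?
Margin of error = 3.96

Margin of error = z* · σ/√n
= 1.960 · 17.4/√74
= 1.960 · 17.4/8.6023
= 3.96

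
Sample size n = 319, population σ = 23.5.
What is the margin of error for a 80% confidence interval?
Margin of error = 1.69

Margin of error = z* · σ/√n
= 1.282 · 23.5/√319
= 1.282 · 23.5/17.8606
= 1.69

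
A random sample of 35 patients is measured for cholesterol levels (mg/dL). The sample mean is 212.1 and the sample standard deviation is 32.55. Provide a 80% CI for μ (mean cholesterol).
(204.91, 219.29)

t-interval (σ unknown):
df = n - 1 = 34
t* = 1.307 for 80% confidence

Margin of error = t* · s/√n = 1.307 · 32.55/√35 = 7.19

CI: (204.91, 219.29)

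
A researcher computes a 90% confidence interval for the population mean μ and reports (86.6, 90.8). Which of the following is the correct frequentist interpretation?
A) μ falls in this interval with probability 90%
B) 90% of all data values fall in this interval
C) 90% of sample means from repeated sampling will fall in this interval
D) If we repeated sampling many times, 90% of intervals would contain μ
D

A) Wrong — μ is fixed; the randomness lives in the interval, not in μ.
B) Wrong — a CI is about the parameter μ, not individual data values.
C) Wrong — coverage applies to intervals containing μ, not to future x̄ values.
D) Correct — this is the frequentist long-run coverage interpretation.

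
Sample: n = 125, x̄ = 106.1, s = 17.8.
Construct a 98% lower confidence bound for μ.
μ ≥ 102.79

Lower bound (one-sided):
t* = 2.076 (one-sided for 98%)
Lower bound = x̄ - t* · s/√n = 106.1 - 2.076 · 17.8/√125 = 102.79

We are 98% confident that μ ≥ 102.79.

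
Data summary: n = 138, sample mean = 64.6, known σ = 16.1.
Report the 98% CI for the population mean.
(61.41, 67.79)

z-interval (σ known):
z* = 2.326 for 98% confidence

Margin of error = z* · σ/√n = 2.326 · 16.1/√138 = 3.19

CI: (64.6 - 3.19, 64.6 + 3.19) = (61.41, 67.79)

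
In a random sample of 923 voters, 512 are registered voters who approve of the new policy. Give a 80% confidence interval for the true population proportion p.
(0.534, 0.576)

Proportion CI:
p̂ = 512/923 = 0.55471
SE = √(p̂(1-p̂)/n) = √(0.55471 · 0.44529 / 923) = 0.01636

z* = 1.282
Margin = z* · SE = 1.282 · 0.01636 = 0.0210

CI: 0.55471 ± 0.0210 = (0.534, 0.576)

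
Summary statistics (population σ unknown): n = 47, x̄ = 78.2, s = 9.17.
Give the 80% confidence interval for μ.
(76.46, 79.94)

t-interval (σ unknown):
df = n - 1 = 46
t* = 1.300 for 80% confidence

Margin of error = t* · s/√n = 1.300 · 9.17/√47 = 1.74

CI: (76.46, 79.94)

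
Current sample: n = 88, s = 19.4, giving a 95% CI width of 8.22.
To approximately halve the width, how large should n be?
n ≈ 352

CI width ∝ 1/√n
To reduce width by factor 2, need √n to grow by 2 → need 2² = 4 times as many samples.

Current: n = 88, width = 8.22
New: n = 352, width ≈ 4.07

Width reduced by factor of 8.22/4.07 = 2.02.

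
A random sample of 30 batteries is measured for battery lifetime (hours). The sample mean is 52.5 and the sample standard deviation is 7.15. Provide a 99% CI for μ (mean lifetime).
(48.90, 56.10)

t-interval (σ unknown):
df = n - 1 = 29
t* = 2.756 for 99% confidence

Margin of error = t* · s/√n = 2.756 · 7.15/√30 = 3.60

CI: (48.90, 56.10)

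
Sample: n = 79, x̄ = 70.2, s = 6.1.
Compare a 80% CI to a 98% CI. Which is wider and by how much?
98% CI is wider by 1.49

df = 78
80% CI: t* = 1.292, (69.31, 71.09), width = 2 · t* · s/√n = 1.77
98% CI: t* = 2.375, (68.57, 71.83), width = 2 · t* · s/√n = 3.26

The 98% CI is wider by 3.26 - 1.77 = 1.49.
Higher confidence requires a wider interval.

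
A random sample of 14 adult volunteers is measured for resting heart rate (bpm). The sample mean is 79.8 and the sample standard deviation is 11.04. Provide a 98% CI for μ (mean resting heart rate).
(71.98, 87.62)

t-interval (σ unknown):
df = n - 1 = 13
t* = 2.650 for 98% confidence

Margin of error = t* · s/√n = 2.650 · 11.04/√14 = 7.82

CI: (71.98, 87.62)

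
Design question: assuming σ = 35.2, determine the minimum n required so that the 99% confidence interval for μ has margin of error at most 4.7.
n ≥ 373

For margin E ≤ 4.7:
n ≥ (z* · σ / E)²
n ≥ (2.576 · 35.2 / 4.7)²
n ≥ 372.20

Minimum n = 373 (rounding up)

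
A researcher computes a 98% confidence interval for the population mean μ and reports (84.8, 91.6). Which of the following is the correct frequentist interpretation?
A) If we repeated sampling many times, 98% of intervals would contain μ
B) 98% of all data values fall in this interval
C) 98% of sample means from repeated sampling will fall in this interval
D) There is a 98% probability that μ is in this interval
A

A) Correct — this is the frequentist long-run coverage interpretation.
B) Wrong — a CI is about the parameter μ, not individual data values.
C) Wrong — coverage applies to intervals containing μ, not to future x̄ values.
D) Wrong — μ is fixed; the randomness lives in the interval, not in μ.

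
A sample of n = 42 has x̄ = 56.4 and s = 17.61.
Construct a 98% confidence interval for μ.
(49.82, 62.98)

t-interval (σ unknown):
df = n - 1 = 41
t* = 2.421 for 98% confidence

Margin of error = t* · s/√n = 2.421 · 17.61/√42 = 6.58

CI: (49.82, 62.98)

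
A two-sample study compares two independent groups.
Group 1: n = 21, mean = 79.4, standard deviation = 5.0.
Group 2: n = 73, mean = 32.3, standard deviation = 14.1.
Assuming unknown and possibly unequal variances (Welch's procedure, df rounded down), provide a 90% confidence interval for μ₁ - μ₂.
(43.81, 50.39)

Difference: x̄₁ - x̄₂ = 47.10
SE = √(s₁²/n₁ + s₂²/n₂) = √(5.0²/21 + 14.1²/73) = 1.9784
df = 88.10 → 88 (Welch–Satterthwaite, rounded down)
t* = 1.662

CI: 47.10 ± 1.662 · 1.9784 = 47.10 ± 3.29 = (43.81, 50.39)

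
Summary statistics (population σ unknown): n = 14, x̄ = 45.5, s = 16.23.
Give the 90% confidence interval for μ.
(37.82, 53.18)

t-interval (σ unknown):
df = n - 1 = 13
t* = 1.771 for 90% confidence

Margin of error = t* · s/√n = 1.771 · 16.23/√14 = 7.68

CI: (37.82, 53.18)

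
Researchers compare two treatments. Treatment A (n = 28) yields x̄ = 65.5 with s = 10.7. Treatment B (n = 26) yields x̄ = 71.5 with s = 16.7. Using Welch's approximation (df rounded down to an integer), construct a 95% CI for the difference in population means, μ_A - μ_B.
(-13.77, 1.77)

Difference: x̄₁ - x̄₂ = -6.00
SE = √(s₁²/n₁ + s₂²/n₂) = √(10.7²/28 + 16.7²/26) = 3.8491
df = 42.04 → 42 (Welch–Satterthwaite, rounded down)
t* = 2.018

CI: -6.00 ± 2.018 · 3.8491 = -6.00 ± 7.77 = (-13.77, 1.77)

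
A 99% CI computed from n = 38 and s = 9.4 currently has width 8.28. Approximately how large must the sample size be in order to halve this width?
n ≈ 152

CI width ∝ 1/√n
To reduce width by factor 2, need √n to grow by 2 → need 2² = 4 times as many samples.

Current: n = 38, width = 8.28
New: n = 152, width ≈ 3.98

Width reduced by factor of 8.28/3.98 = 2.08.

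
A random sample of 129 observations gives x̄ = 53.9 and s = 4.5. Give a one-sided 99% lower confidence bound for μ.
μ ≥ 52.97

Lower bound (one-sided):
t* = 2.356 (one-sided for 99%)
Lower bound = x̄ - t* · s/√n = 53.9 - 2.356 · 4.5/√129 = 52.97

We are 99% confident that μ ≥ 52.97.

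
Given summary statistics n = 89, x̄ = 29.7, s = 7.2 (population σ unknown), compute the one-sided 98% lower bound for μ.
μ ≥ 28.11

Lower bound (one-sided):
t* = 2.085 (one-sided for 98%)
Lower bound = x̄ - t* · s/√n = 29.7 - 2.085 · 7.2/√89 = 28.11

We are 98% confident that μ ≥ 28.11.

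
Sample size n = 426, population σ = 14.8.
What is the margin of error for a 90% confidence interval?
Margin of error = 1.18

Margin of error = z* · σ/√n
= 1.645 · 14.8/√426
= 1.645 · 14.8/20.6398
= 1.18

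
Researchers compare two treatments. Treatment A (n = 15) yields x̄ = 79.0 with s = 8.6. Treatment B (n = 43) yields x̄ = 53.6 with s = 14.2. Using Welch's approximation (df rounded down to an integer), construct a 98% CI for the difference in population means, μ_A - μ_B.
(17.88, 32.92)

Difference: x̄₁ - x̄₂ = 25.40
SE = √(s₁²/n₁ + s₂²/n₂) = √(8.6²/15 + 14.2²/43) = 3.1016
df = 40.95 → 40 (Welch–Satterthwaite, rounded down)
t* = 2.423

CI: 25.40 ± 2.423 · 3.1016 = 25.40 ± 7.52 = (17.88, 32.92)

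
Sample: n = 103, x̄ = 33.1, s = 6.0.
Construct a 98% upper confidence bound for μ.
μ ≤ 34.33

Upper bound (one-sided):
t* = 2.080 (one-sided for 98%)
Upper bound = x̄ + t* · s/√n = 33.1 + 2.080 · 6.0/√103 = 34.33

We are 98% confident that μ ≤ 34.33.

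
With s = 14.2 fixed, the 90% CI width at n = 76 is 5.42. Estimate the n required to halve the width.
n ≈ 304

CI width ∝ 1/√n
To reduce width by factor 2, need √n to grow by 2 → need 2² = 4 times as many samples.

Current: n = 76, width = 5.42
New: n = 304, width ≈ 2.69

Width reduced by factor of 5.42/2.69 = 2.01.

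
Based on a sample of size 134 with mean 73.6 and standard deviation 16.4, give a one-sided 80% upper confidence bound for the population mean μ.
μ ≤ 74.80

Upper bound (one-sided):
t* = 0.844 (one-sided for 80%)
Upper bound = x̄ + t* · s/√n = 73.6 + 0.844 · 16.4/√134 = 74.80

We are 80% confident that μ ≤ 74.80.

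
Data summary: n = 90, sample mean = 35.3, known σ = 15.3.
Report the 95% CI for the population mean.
(32.14, 38.46)

z-interval (σ known):
z* = 1.960 for 95% confidence

Margin of error = z* · σ/√n = 1.960 · 15.3/√90 = 3.16

CI: (35.3 - 3.16, 35.3 + 3.16) = (32.14, 38.46)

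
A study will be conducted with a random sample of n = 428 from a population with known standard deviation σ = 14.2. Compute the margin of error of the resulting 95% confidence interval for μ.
Margin of error = 1.35

Margin of error = z* · σ/√n
= 1.960 · 14.2/√428
= 1.960 · 14.2/20.6882
= 1.35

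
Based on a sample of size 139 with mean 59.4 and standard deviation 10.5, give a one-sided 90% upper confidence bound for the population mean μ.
μ ≤ 60.55

Upper bound (one-sided):
t* = 1.288 (one-sided for 90%)
Upper bound = x̄ + t* · s/√n = 59.4 + 1.288 · 10.5/√139 = 60.55

We are 90% confident that μ ≤ 60.55.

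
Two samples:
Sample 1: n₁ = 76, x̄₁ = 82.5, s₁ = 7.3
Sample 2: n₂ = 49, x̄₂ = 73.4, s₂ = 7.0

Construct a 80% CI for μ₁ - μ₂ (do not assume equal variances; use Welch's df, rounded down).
(7.42, 10.78)

Difference: x̄₁ - x̄₂ = 9.10
SE = √(s₁²/n₁ + s₂²/n₂) = √(7.3²/76 + 7.0²/49) = 1.3043
df = 105.66 → 105 (Welch–Satterthwaite, rounded down)
t* = 1.290

CI: 9.10 ± 1.290 · 1.3043 = 9.10 ± 1.68 = (7.42, 10.78)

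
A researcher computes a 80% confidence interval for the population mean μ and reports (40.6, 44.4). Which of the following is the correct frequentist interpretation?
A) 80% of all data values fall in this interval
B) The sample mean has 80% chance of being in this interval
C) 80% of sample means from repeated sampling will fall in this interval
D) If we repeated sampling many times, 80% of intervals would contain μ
D

A) Wrong — a CI is about the parameter μ, not individual data values.
B) Wrong — x̄ is observed and sits in the interval by construction.
C) Wrong — coverage applies to intervals containing μ, not to future x̄ values.
D) Correct — this is the frequentist long-run coverage interpretation.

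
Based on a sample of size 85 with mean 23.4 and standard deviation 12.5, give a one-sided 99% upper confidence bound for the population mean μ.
μ ≤ 26.62

Upper bound (one-sided):
t* = 2.372 (one-sided for 99%)
Upper bound = x̄ + t* · s/√n = 23.4 + 2.372 · 12.5/√85 = 26.62

We are 99% confident that μ ≤ 26.62.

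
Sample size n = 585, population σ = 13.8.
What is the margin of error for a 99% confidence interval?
Margin of error = 1.47

Margin of error = z* · σ/√n
= 2.576 · 13.8/√585
= 2.576 · 13.8/24.1868
= 1.47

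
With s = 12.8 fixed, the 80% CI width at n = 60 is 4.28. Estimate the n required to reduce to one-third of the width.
n ≈ 540

CI width ∝ 1/√n
To reduce width by factor 3, need √n to grow by 3 → need 3² = 9 times as many samples.

Current: n = 60, width = 4.28
New: n = 540, width ≈ 1.41

Width reduced by factor of 4.28/1.41 = 3.04.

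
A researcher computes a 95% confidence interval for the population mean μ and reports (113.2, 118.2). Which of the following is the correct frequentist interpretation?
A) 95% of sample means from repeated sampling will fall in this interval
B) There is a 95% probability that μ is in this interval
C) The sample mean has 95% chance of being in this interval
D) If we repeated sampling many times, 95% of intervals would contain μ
D

A) Wrong — coverage applies to intervals containing μ, not to future x̄ values.
B) Wrong — μ is fixed; the randomness lives in the interval, not in μ.
C) Wrong — x̄ is observed and sits in the interval by construction.
D) Correct — this is the frequentist long-run coverage interpretation.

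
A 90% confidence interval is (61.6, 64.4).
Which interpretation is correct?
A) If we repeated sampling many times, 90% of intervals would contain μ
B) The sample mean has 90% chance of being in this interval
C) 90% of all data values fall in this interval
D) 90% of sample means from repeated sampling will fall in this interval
A

A) Correct — this is the frequentist long-run coverage interpretation.
B) Wrong — x̄ is observed and sits in the interval by construction.
C) Wrong — a CI is about the parameter μ, not individual data values.
D) Wrong — coverage applies to intervals containing μ, not to future x̄ values.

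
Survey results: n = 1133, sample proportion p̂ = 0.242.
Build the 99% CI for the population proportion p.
(0.209, 0.275)

Proportion CI:
SE = √(p̂(1-p̂)/n) = √(0.242 · 0.758 / 1133) = 0.01272

z* = 2.576
Margin = z* · SE = 2.576 · 0.01272 = 0.0328

CI: 0.242 ± 0.0328 = (0.209, 0.275)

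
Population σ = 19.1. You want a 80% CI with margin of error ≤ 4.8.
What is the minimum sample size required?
n ≥ 27

For margin E ≤ 4.8:
n ≥ (z* · σ / E)²
n ≥ (1.282 · 19.1 / 4.8)²
n ≥ 26.02

Minimum n = 27 (rounding up)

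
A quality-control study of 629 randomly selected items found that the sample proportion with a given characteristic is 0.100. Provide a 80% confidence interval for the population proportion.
(0.085, 0.115)

Proportion CI:
SE = √(p̂(1-p̂)/n) = √(0.100 · 0.900 / 629) = 0.01196

z* = 1.282
Margin = z* · SE = 1.282 · 0.01196 = 0.0153

CI: 0.100 ± 0.0153 = (0.085, 0.115)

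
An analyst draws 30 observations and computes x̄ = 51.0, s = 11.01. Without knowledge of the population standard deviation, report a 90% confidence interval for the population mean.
(47.58, 54.42)

t-interval (σ unknown):
df = n - 1 = 29
t* = 1.699 for 90% confidence

Margin of error = t* · s/√n = 1.699 · 11.01/√30 = 3.42

CI: (47.58, 54.42)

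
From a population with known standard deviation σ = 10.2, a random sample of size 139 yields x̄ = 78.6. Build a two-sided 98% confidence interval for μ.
(76.59, 80.61)

z-interval (σ known):
z* = 2.326 for 98% confidence

Margin of error = z* · σ/√n = 2.326 · 10.2/√139 = 2.01

CI: (78.6 - 2.01, 78.6 + 2.01) = (76.59, 80.61)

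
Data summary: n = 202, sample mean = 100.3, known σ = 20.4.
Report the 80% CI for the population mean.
(98.46, 102.14)

z-interval (σ known):
z* = 1.282 for 80% confidence

Margin of error = z* · σ/√n = 1.282 · 20.4/√202 = 1.84

CI: (100.3 - 1.84, 100.3 + 1.84) = (98.46, 102.14)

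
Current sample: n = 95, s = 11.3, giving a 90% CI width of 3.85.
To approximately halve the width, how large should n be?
n ≈ 380

CI width ∝ 1/√n
To reduce width by factor 2, need √n to grow by 2 → need 2² = 4 times as many samples.

Current: n = 95, width = 3.85
New: n = 380, width ≈ 1.91

Width reduced by factor of 3.85/1.91 = 2.02.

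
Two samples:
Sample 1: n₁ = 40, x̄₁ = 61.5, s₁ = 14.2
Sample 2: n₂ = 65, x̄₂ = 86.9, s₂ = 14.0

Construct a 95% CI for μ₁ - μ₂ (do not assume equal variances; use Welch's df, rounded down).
(-31.05, -19.75)

Difference: x̄₁ - x̄₂ = -25.40
SE = √(s₁²/n₁ + s₂²/n₂) = √(14.2²/40 + 14.0²/65) = 2.8384
df = 81.78 → 81 (Welch–Satterthwaite, rounded down)
t* = 1.990

CI: -25.40 ± 1.990 · 2.8384 = -25.40 ± 5.65 = (-31.05, -19.75)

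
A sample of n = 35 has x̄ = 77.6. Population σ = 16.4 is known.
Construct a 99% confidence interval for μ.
(70.46, 84.74)

z-interval (σ known):
z* = 2.576 for 99% confidence

Margin of error = z* · σ/√n = 2.576 · 16.4/√35 = 7.14

CI: (77.6 - 7.14, 77.6 + 7.14) = (70.46, 84.74)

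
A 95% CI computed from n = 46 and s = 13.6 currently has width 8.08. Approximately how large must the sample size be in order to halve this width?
n ≈ 184

CI width ∝ 1/√n
To reduce width by factor 2, need √n to grow by 2 → need 2² = 4 times as many samples.

Current: n = 46, width = 8.08
New: n = 184, width ≈ 3.96

Width reduced by factor of 8.08/3.96 = 2.04.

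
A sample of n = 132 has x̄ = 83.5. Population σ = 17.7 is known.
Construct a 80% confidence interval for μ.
(81.52, 85.48)

z-interval (σ known):
z* = 1.282 for 80% confidence

Margin of error = z* · σ/√n = 1.282 · 17.7/√132 = 1.98

CI: (83.5 - 1.98, 83.5 + 1.98) = (81.52, 85.48)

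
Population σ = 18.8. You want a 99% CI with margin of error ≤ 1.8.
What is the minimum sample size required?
n ≥ 724

For margin E ≤ 1.8:
n ≥ (z* · σ / E)²
n ≥ (2.576 · 18.8 / 1.8)²
n ≥ 723.87

Minimum n = 724 (rounding up)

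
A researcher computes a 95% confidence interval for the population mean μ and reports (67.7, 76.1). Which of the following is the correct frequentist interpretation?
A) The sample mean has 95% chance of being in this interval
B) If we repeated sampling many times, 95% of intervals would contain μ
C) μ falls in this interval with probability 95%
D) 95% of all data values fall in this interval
B

A) Wrong — x̄ is observed and sits in the interval by construction.
B) Correct — this is the frequentist long-run coverage interpretation.
C) Wrong — μ is fixed; the randomness lives in the interval, not in μ.
D) Wrong — a CI is about the parameter μ, not individual data values.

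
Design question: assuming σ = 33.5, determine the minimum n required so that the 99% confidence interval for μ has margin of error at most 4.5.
n ≥ 368

For margin E ≤ 4.5:
n ≥ (z* · σ / E)²
n ≥ (2.576 · 33.5 / 4.5)²
n ≥ 367.75

Minimum n = 368 (rounding up)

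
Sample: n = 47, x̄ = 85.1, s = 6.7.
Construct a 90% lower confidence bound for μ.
μ ≥ 83.83

Lower bound (one-sided):
t* = 1.300 (one-sided for 90%)
Lower bound = x̄ - t* · s/√n = 85.1 - 1.300 · 6.7/√47 = 83.83

We are 90% confident that μ ≥ 83.83.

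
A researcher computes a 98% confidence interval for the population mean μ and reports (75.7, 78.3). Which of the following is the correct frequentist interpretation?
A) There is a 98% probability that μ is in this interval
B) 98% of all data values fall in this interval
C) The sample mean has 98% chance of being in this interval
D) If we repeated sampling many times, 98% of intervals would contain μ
D

A) Wrong — μ is fixed; the randomness lives in the interval, not in μ.
B) Wrong — a CI is about the parameter μ, not individual data values.
C) Wrong — x̄ is observed and sits in the interval by construction.
D) Correct — this is the frequentist long-run coverage interpretation.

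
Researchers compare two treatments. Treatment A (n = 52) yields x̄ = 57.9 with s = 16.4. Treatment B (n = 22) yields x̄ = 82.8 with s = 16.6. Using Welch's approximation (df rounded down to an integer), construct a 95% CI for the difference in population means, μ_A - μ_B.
(-33.41, -16.39)

Difference: x̄₁ - x̄₂ = -24.90
SE = √(s₁²/n₁ + s₂²/n₂) = √(16.4²/52 + 16.6²/22) = 4.2069
df = 39.17 → 39 (Welch–Satterthwaite, rounded down)
t* = 2.023

CI: -24.90 ± 2.023 · 4.2069 = -24.90 ± 8.51 = (-33.41, -16.39)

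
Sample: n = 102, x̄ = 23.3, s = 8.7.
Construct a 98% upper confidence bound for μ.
μ ≤ 25.09

Upper bound (one-sided):
t* = 2.081 (one-sided for 98%)
Upper bound = x̄ + t* · s/√n = 23.3 + 2.081 · 8.7/√102 = 25.09

We are 98% confident that μ ≤ 25.09.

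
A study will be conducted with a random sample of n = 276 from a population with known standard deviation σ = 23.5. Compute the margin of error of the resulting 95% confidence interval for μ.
Margin of error = 2.77

Margin of error = z* · σ/√n
= 1.960 · 23.5/√276
= 1.960 · 23.5/16.6132
= 2.77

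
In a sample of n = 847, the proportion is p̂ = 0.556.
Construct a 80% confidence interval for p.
(0.534, 0.578)

Proportion CI:
SE = √(p̂(1-p̂)/n) = √(0.556 · 0.444 / 847) = 0.01707

z* = 1.282
Margin = z* · SE = 1.282 · 0.01707 = 0.0219

CI: 0.556 ± 0.0219 = (0.534, 0.578)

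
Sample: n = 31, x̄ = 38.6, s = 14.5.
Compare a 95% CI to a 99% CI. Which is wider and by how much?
99% CI is wider by 3.68

df = 30
95% CI: t* = 2.042, (33.28, 43.92), width = 2 · t* · s/√n = 10.64
99% CI: t* = 2.750, (31.44, 45.76), width = 2 · t* · s/√n = 14.32

The 99% CI is wider by 14.32 - 10.64 = 3.68.
Higher confidence requires a wider interval.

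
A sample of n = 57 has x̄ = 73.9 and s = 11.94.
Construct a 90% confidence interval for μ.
(71.25, 76.55)

t-interval (σ unknown):
df = n - 1 = 56
t* = 1.673 for 90% confidence

Margin of error = t* · s/√n = 1.673 · 11.94/√57 = 2.65

CI: (71.25, 76.55)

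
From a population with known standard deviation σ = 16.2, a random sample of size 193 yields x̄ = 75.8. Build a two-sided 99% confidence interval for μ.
(72.80, 78.80)

z-interval (σ known):
z* = 2.576 for 99% confidence

Margin of error = z* · σ/√n = 2.576 · 16.2/√193 = 3.00

CI: (75.8 - 3.00, 75.8 + 3.00) = (72.80, 78.80)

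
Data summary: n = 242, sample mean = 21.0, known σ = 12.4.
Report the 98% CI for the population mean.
(19.15, 22.85)

z-interval (σ known):
z* = 2.326 for 98% confidence

Margin of error = z* · σ/√n = 2.326 · 12.4/√242 = 1.85

CI: (21.0 - 1.85, 21.0 + 1.85) = (19.15, 22.85)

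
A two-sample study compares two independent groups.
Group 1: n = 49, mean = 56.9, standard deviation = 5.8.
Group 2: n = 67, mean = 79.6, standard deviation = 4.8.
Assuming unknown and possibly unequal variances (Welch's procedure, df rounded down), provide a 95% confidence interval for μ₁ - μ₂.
(-24.72, -20.68)

Difference: x̄₁ - x̄₂ = -22.70
SE = √(s₁²/n₁ + s₂²/n₂) = √(5.8²/49 + 4.8²/67) = 1.0151
df = 91.44 → 91 (Welch–Satterthwaite, rounded down)
t* = 1.986

CI: -22.70 ± 1.986 · 1.0151 = -22.70 ± 2.02 = (-24.72, -20.68)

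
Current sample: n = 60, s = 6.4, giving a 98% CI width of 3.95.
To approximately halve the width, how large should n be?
n ≈ 240

CI width ∝ 1/√n
To reduce width by factor 2, need √n to grow by 2 → need 2² = 4 times as many samples.

Current: n = 60, width = 3.95
New: n = 240, width ≈ 1.94

Width reduced by factor of 3.95/1.94 = 2.04.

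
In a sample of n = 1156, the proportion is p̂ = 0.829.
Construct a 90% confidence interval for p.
(0.811, 0.847)

Proportion CI:
SE = √(p̂(1-p̂)/n) = √(0.829 · 0.171 / 1156) = 0.01107

z* = 1.645
Margin = z* · SE = 1.645 · 0.01107 = 0.0182

CI: 0.829 ± 0.0182 = (0.811, 0.847)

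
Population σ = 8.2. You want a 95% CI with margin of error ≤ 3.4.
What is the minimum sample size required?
n ≥ 23

For margin E ≤ 3.4:
n ≥ (z* · σ / E)²
n ≥ (1.960 · 8.2 / 3.4)²
n ≥ 22.35

Minimum n = 23 (rounding up)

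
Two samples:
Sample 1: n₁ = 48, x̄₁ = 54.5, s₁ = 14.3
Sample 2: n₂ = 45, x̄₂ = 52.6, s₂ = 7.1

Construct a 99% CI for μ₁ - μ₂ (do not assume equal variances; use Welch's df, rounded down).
(-4.24, 8.04)

Difference: x̄₁ - x̄₂ = 1.90
SE = √(s₁²/n₁ + s₂²/n₂) = √(14.3²/48 + 7.1²/45) = 2.3196
df = 69.81 → 69 (Welch–Satterthwaite, rounded down)
t* = 2.649

CI: 1.90 ± 2.649 · 2.3196 = 1.90 ± 6.14 = (-4.24, 8.04)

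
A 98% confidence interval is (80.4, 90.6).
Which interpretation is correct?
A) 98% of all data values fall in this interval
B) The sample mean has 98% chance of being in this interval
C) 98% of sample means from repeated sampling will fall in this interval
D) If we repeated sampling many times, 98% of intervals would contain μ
D

A) Wrong — a CI is about the parameter μ, not individual data values.
B) Wrong — x̄ is observed and sits in the interval by construction.
C) Wrong — coverage applies to intervals containing μ, not to future x̄ values.
D) Correct — this is the frequentist long-run coverage interpretation.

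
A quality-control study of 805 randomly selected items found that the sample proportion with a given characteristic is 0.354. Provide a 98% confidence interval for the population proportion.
(0.315, 0.393)

Proportion CI:
SE = √(p̂(1-p̂)/n) = √(0.354 · 0.646 / 805) = 0.01685

z* = 2.326
Margin = z* · SE = 2.326 · 0.01685 = 0.0392

CI: 0.354 ± 0.0392 = (0.315, 0.393)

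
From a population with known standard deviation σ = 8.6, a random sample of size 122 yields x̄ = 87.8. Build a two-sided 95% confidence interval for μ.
(86.27, 89.33)

z-interval (σ known):
z* = 1.960 for 95% confidence

Margin of error = z* · σ/√n = 1.960 · 8.6/√122 = 1.53

CI: (87.8 - 1.53, 87.8 + 1.53) = (86.27, 89.33)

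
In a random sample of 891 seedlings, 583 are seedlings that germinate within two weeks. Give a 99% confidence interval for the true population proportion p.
(0.613, 0.695)

Proportion CI:
p̂ = 583/891 = 0.65432
SE = √(p̂(1-p̂)/n) = √(0.65432 · 0.34568 / 891) = 0.01593

z* = 2.576
Margin = z* · SE = 2.576 · 0.01593 = 0.0410

CI: 0.65432 ± 0.0410 = (0.613, 0.695)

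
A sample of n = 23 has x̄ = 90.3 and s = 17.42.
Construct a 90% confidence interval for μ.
(84.06, 96.54)

t-interval (σ unknown):
df = n - 1 = 22
t* = 1.717 for 90% confidence

Margin of error = t* · s/√n = 1.717 · 17.42/√23 = 6.24

CI: (84.06, 96.54)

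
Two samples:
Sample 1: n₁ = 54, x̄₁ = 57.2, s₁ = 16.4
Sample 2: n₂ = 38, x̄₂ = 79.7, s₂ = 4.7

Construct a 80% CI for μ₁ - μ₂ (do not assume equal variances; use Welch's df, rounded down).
(-25.55, -19.45)

Difference: x̄₁ - x̄₂ = -22.50
SE = √(s₁²/n₁ + s₂²/n₂) = √(16.4²/54 + 4.7²/38) = 2.3584
df = 64.83 → 64 (Welch–Satterthwaite, rounded down)
t* = 1.295

CI: -22.50 ± 1.295 · 2.3584 = -22.50 ± 3.05 = (-25.55, -19.45)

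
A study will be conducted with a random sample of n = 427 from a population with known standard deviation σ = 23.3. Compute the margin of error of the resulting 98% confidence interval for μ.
Margin of error = 2.62

Margin of error = z* · σ/√n
= 2.326 · 23.3/√427
= 2.326 · 23.3/20.6640
= 2.62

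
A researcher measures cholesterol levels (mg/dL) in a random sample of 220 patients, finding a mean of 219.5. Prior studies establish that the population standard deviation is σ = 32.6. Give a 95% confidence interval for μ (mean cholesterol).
(215.19, 223.81)

z-interval (σ known):
z* = 1.960 for 95% confidence

Margin of error = z* · σ/√n = 1.960 · 32.6/√220 = 4.31

CI: (219.5 - 4.31, 219.5 + 4.31) = (215.19, 223.81)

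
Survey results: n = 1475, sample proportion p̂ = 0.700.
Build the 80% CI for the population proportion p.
(0.685, 0.715)

Proportion CI:
SE = √(p̂(1-p̂)/n) = √(0.700 · 0.300 / 1475) = 0.01193

z* = 1.282
Margin = z* · SE = 1.282 · 0.01193 = 0.0153

CI: 0.700 ± 0.0153 = (0.685, 0.715)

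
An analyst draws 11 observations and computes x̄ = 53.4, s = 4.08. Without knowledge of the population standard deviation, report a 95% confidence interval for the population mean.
(50.66, 56.14)

t-interval (σ unknown):
df = n - 1 = 10
t* = 2.228 for 95% confidence

Margin of error = t* · s/√n = 2.228 · 4.08/√11 = 2.74

CI: (50.66, 56.14)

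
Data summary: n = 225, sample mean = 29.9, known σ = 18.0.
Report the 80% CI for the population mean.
(28.36, 31.44)

z-interval (σ known):
z* = 1.282 for 80% confidence

Margin of error = z* · σ/√n = 1.282 · 18.0/√225 = 1.54

CI: (29.9 - 1.54, 29.9 + 1.54) = (28.36, 31.44)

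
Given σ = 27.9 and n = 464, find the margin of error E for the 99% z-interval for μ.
Margin of error = 3.34

Margin of error = z* · σ/√n
= 2.576 · 27.9/√464
= 2.576 · 27.9/21.5407
= 3.34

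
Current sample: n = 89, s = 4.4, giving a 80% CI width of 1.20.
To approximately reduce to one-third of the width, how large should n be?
n ≈ 801

CI width ∝ 1/√n
To reduce width by factor 3, need √n to grow by 3 → need 3² = 9 times as many samples.

Current: n = 89, width = 1.20
New: n = 801, width ≈ 0.40

Width reduced by factor of 1.20/0.40 = 3.00.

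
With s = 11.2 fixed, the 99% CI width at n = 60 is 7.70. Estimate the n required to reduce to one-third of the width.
n ≈ 540

CI width ∝ 1/√n
To reduce width by factor 3, need √n to grow by 3 → need 3² = 9 times as many samples.

Current: n = 60, width = 7.70
New: n = 540, width ≈ 2.49

Width reduced by factor of 7.70/2.49 = 3.09.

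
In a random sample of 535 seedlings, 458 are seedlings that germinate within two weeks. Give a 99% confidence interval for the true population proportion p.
(0.817, 0.895)

Proportion CI:
p̂ = 458/535 = 0.85607
SE = √(p̂(1-p̂)/n) = √(0.85607 · 0.14393 / 535) = 0.01518

z* = 2.576
Margin = z* · SE = 2.576 · 0.01518 = 0.0391

CI: 0.85607 ± 0.0391 = (0.817, 0.895)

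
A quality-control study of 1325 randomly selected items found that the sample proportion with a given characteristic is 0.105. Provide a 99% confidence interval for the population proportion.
(0.083, 0.127)

Proportion CI:
SE = √(p̂(1-p̂)/n) = √(0.105 · 0.895 / 1325) = 0.00842

z* = 2.576
Margin = z* · SE = 2.576 · 0.00842 = 0.0217

CI: 0.105 ± 0.0217 = (0.083, 0.127)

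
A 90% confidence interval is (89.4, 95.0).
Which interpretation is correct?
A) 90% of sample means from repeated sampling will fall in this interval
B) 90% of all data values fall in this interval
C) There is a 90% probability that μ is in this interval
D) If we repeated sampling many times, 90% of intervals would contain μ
D

A) Wrong — coverage applies to intervals containing μ, not to future x̄ values.
B) Wrong — a CI is about the parameter μ, not individual data values.
C) Wrong — μ is fixed; the randomness lives in the interval, not in μ.
D) Correct — this is the frequentist long-run coverage interpretation.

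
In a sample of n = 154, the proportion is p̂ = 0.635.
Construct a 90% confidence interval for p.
(0.571, 0.699)

Proportion CI:
SE = √(p̂(1-p̂)/n) = √(0.635 · 0.365 / 154) = 0.03879

z* = 1.645
Margin = z* · SE = 1.645 · 0.03879 = 0.0638

CI: 0.635 ± 0.0638 = (0.571, 0.699)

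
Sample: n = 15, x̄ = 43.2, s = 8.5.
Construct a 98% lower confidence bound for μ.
μ ≥ 38.23

Lower bound (one-sided):
t* = 2.264 (one-sided for 98%)
Lower bound = x̄ - t* · s/√n = 43.2 - 2.264 · 8.5/√15 = 38.23

We are 98% confident that μ ≥ 38.23.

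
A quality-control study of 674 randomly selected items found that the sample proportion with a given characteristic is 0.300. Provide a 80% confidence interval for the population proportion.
(0.277, 0.323)

Proportion CI:
SE = √(p̂(1-p̂)/n) = √(0.300 · 0.700 / 674) = 0.01765

z* = 1.282
Margin = z* · SE = 1.282 · 0.01765 = 0.0226

CI: 0.300 ± 0.0226 = (0.277, 0.323)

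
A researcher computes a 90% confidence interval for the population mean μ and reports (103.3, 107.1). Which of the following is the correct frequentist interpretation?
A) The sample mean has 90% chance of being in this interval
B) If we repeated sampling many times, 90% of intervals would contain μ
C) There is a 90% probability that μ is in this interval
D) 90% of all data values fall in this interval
B

A) Wrong — x̄ is observed and sits in the interval by construction.
B) Correct — this is the frequentist long-run coverage interpretation.
C) Wrong — μ is fixed; the randomness lives in the interval, not in μ.
D) Wrong — a CI is about the parameter μ, not individual data values.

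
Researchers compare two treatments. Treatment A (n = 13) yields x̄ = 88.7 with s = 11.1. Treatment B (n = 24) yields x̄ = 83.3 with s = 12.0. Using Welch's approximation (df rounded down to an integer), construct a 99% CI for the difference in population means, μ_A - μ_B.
(-5.53, 16.33)

Difference: x̄₁ - x̄₂ = 5.40
SE = √(s₁²/n₁ + s₂²/n₂) = √(11.1²/13 + 12.0²/24) = 3.9342
df = 26.47 → 26 (Welch–Satterthwaite, rounded down)
t* = 2.779

CI: 5.40 ± 2.779 · 3.9342 = 5.40 ± 10.93 = (-5.53, 16.33)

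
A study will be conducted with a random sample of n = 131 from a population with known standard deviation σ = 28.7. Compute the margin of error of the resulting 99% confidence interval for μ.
Margin of error = 6.46

Margin of error = z* · σ/√n
= 2.576 · 28.7/√131
= 2.576 · 28.7/11.4455
= 6.46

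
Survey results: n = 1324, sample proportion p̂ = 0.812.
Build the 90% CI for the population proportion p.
(0.794, 0.830)

Proportion CI:
SE = √(p̂(1-p̂)/n) = √(0.812 · 0.188 / 1324) = 0.01074

z* = 1.645
Margin = z* · SE = 1.645 · 0.01074 = 0.0177

CI: 0.812 ± 0.0177 = (0.794, 0.830)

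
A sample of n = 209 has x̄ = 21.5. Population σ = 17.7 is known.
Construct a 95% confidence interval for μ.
(19.10, 23.90)

z-interval (σ known):
z* = 1.960 for 95% confidence

Margin of error = z* · σ/√n = 1.960 · 17.7/√209 = 2.40

CI: (21.5 - 2.40, 21.5 + 2.40) = (19.10, 23.90)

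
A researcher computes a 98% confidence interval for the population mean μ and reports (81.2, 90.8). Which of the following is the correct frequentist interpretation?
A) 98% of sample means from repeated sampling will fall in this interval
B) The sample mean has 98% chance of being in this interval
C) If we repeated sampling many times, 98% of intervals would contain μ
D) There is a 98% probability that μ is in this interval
C

A) Wrong — coverage applies to intervals containing μ, not to future x̄ values.
B) Wrong — x̄ is observed and sits in the interval by construction.
C) Correct — this is the frequentist long-run coverage interpretation.
D) Wrong — μ is fixed; the randomness lives in the interval, not in μ.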